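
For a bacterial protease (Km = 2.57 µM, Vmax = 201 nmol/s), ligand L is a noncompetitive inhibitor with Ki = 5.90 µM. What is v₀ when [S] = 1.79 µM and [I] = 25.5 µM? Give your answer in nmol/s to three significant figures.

15.5 nmol/s

α = 1 + [I]/Ki = 1 + 25.5/5.90 = 5.322.
For a noncompetitive inhibitor, Vmax is reduced to Vmax/α while Km is unchanged: Km,app = 2.57 µM, Vmax,app = 37.8 nmol/s.
v = Vmax,app·[S]/(Km,app + [S]) = 37.8 × 1.79/(2.57 + 1.79) = 15.5 nmol/s.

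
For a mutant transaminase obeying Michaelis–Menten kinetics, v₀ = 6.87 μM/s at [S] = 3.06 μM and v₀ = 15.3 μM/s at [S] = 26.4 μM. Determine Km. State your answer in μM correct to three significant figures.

5.06 μM

From v = Vmax[S]/(Km+[S]), each point gives Vmax = v(Km+[S])/[S].
Equating: 6.87(Km+3.06)/3.06 = 15.3(Km+26.4)/26.4.
2.245·Km + 6.87 = 0.5795·Km + 15.3, so (2.245 − 0.5795)·Km = 15.3 − 6.87.
Km = 8.430/1.666 = 5.06 μM; then Vmax = 6.87(5.06+3.06)/3.06 = 18.2 μM/s.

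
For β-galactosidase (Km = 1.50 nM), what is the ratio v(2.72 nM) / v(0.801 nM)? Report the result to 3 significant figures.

1.85

Since Vmax cancels, v₂/v₁ = [S]₂(Km+[S]₁) / [S]₁(Km+[S]₂).
= 2.72×(1.50+0.801) / (0.801×(1.50+2.72)) = 6.259/3.380 = 1.85.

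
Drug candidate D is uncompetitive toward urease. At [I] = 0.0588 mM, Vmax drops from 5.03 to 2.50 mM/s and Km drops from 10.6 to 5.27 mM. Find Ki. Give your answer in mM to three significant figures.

Uncompetitive: Vmax,app = Vmax/α (and Km,app = Km/α) with α = 1 + [I]/Ki.
α = Vmax/Vmax,app = 5.03/2.50 = 2.012.
Ki = [I]/(α − 1) = 0.0588/1.012 = 0.0581 mM.

0.0581 mM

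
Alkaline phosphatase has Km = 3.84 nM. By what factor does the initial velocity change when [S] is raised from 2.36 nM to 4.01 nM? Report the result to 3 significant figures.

1.34

Since Vmax cancels, v₂/v₁ = [S]₂(Km+[S]₁) / [S]₁(Km+[S]₂).
= 4.01×(3.84+2.36) / (2.36×(3.84+4.01)) = 24.86/18.53 = 1.34.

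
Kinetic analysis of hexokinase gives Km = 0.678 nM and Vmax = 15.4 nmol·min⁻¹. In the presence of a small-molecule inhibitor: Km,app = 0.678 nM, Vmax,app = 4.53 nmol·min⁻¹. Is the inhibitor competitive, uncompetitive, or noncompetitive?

Vmax decreases (15.4 → 4.53 nmol·min⁻¹) while Km is unchanged — pure noncompetitive inhibition.

noncompetitive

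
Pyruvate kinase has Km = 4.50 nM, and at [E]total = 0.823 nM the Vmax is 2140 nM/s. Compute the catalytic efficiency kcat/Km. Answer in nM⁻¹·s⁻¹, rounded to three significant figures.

578 nM⁻¹·s⁻¹

kcat = Vmax/[E]total = 2140/0.823 = 2600 s⁻¹.
kcat/Km = 2600/4.50 = 578 nM⁻¹·s⁻¹.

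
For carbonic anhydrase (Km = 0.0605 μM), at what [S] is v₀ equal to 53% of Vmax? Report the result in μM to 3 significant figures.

v/Vmax = [S]/(Km+[S]) = 0.53, so [S] = Km·0.53/(1 − 0.53) = 0.0605 × 1.128.
[S] = 0.0682 μM.

0.0682 μM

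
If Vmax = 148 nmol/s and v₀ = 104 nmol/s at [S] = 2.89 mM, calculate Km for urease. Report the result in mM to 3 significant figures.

1.22 mM

From v = Vmax[S]/(Km+[S]), Km = [S](Vmax − v)/v.
Km = 2.89 × (148 − 104) / 104 = 127.2/104 = 1.22 mM.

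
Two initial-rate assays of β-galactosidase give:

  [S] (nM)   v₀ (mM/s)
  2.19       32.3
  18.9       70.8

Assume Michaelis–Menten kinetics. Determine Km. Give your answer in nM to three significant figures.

In reciprocal form, 1/v = (Km/Vmax)·(1/[S]) + 1/Vmax. The two points give (1/[S], 1/v) = (0.4566, 0.03096) and (0.05291, 0.01412).
Slope = (0.03096 − 0.01412)/(0.4566 − 0.05291) = 0.04170; intercept = 0.03096 − 0.04170×0.4566 = 0.01192.
Vmax = 1/intercept = 83.9 mM/s; Km = slope × Vmax = 0.04170 × 83.9 = 3.50 nM.

3.50 nM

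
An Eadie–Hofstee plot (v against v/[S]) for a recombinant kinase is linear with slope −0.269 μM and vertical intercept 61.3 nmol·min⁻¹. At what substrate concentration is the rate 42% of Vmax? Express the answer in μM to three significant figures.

0.195 μM

The Eadie–Hofstee slope gives Km = 0.269 μM (slope = −Km).
v/Vmax = [S]/(Km+[S]) = 0.42 ⇒ [S] = Km·0.42/(1−0.42) = 0.269 × 0.7241 = 0.195 μM.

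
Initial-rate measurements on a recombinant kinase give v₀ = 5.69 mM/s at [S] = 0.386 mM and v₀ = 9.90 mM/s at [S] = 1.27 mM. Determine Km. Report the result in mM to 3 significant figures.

In reciprocal form, 1/v = (Km/Vmax)·(1/[S]) + 1/Vmax. The two points give (1/[S], 1/v) = (2.591, 0.1757) and (0.7874, 0.1010).
Slope = (0.1757 − 0.1010)/(2.591 − 0.7874) = 0.04145; intercept = 0.1757 − 0.04145×2.591 = 0.06838.
Vmax = 1/intercept = 14.6 mM/s; Km = slope × Vmax = 0.04145 × 14.6 = 0.606 mM.

0.606 mM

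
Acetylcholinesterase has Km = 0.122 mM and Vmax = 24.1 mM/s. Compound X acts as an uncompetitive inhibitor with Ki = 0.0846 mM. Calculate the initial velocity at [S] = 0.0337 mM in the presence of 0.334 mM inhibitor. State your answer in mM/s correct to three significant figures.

2.81 mM/s

With α = 1 + [I]/Ki = 1 + 0.334/0.0846 = 4.948, the uncompetitive rate law is v = (Vmax/α)·[S] / (Km/α + [S]).
v = (24.1/4.948)×0.0337 / (0.122/4.948 + 0.0337) = 0.1641/0.05836 = 2.81 mM/s.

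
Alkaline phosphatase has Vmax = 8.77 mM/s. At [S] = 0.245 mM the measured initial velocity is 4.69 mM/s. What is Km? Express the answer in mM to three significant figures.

0.213 mM

From v = Vmax[S]/(Km+[S]), Km = [S](Vmax − v)/v.
Km = 0.245 × (8.77 − 4.69) / 4.69 = 0.9996/4.69 = 0.213 mM.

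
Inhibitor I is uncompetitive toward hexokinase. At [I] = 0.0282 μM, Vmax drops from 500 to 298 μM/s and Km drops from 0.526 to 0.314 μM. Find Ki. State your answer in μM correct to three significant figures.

0.0416 μM

Uncompetitive: Vmax,app = Vmax/α (and Km,app = Km/α) with α = 1 + [I]/Ki.
α = Vmax/Vmax,app = 500/298 = 1.678.
Ki = [I]/(α − 1) = 0.0282/0.6779 = 0.0416 μM.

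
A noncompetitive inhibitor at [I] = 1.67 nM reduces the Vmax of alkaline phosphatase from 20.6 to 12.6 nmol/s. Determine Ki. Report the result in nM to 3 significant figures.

2.63 nM

Noncompetitive: Vmax,app = Vmax/α with α = 1 + [I]/Ki.
α = Vmax/Vmax,app = 20.6/12.6 = 1.635.
Since α = 1 + [I]/Ki, [I]/Ki = 1.635 − 1 = 0.6349 and Ki = 1.67/0.6349 = 2.63 nM.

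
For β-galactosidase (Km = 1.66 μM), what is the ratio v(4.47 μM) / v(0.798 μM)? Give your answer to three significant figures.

2.25

Since Vmax cancels, v₂/v₁ = [S]₂(Km+[S]₁) / [S]₁(Km+[S]₂).
= 4.47×(1.66+0.798) / (0.798×(1.66+4.47)) = 10.99/4.892 = 2.25.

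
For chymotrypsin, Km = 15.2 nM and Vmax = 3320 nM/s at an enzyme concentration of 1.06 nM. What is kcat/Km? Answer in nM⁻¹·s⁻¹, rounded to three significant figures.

206 nM⁻¹·s⁻¹

kcat = Vmax/[E]total = 3320/1.06 = 3130 s⁻¹.
kcat/Km = 3130/15.2 = 206 nM⁻¹·s⁻¹.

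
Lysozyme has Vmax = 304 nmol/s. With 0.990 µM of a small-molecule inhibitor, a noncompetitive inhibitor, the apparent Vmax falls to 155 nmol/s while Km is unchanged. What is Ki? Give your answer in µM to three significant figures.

1.03 µM

Noncompetitive: Vmax,app = Vmax/α with α = 1 + [I]/Ki.
α = Vmax/Vmax,app = 304/155 = 1.961.
Ki = [I]/(α − 1) = 0.990/0.9613 = 1.03 µM.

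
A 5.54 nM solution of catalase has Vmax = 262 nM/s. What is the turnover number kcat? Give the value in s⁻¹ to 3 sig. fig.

47.3 s⁻¹

kcat = Vmax/[E]total = 262 nM/s / 5.54 nM = 47.3 s⁻¹.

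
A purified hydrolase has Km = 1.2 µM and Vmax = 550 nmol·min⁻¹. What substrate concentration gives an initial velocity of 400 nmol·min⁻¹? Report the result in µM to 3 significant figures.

3.20 µM

Rearranging v = Vmax[S]/(Km+[S]) gives [S] = Km·v/(Vmax − v).
[S] = 1.2 × 400 / (550 − 400) = 480.0/150.0 = 3.20 µM.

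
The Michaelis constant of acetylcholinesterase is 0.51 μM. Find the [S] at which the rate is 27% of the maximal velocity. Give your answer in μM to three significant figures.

v/Vmax = [S]/(Km+[S]) = 0.27, so [S] = Km·0.27/(1 − 0.27) = 0.51 × 0.3699.
[S] = 0.189 μM.

0.189 μM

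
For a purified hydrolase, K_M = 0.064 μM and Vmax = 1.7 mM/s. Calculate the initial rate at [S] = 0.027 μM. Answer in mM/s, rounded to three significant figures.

0.504 mM/s

[S]/(Km+[S]) = 0.027/0.09100 = 0.2967, the fractional saturation.
v = 0.2967 × Vmax = 0.2967 × 1.7 = 0.504 mM/s.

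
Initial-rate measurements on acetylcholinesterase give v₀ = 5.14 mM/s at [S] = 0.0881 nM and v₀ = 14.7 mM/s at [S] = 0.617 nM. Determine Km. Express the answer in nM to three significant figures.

In reciprocal form, 1/v = (Km/Vmax)·(1/[S]) + 1/Vmax. The two points give (1/[S], 1/v) = (11.35, 0.1946) and (1.621, 0.06803).
Slope = (0.1946 − 0.06803)/(11.35 − 1.621) = 0.01300; intercept = 0.1946 − 0.01300×11.35 = 0.04695.
Vmax = 1/intercept = 21.3 mM/s; Km = slope × Vmax = 0.01300 × 21.3 = 0.277 nM.

0.277 nM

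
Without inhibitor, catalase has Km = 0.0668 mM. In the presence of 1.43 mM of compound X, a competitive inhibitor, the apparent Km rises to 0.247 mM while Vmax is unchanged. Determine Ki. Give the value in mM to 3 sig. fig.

Competitive: Km,app = α·Km with α = 1 + [I]/Ki.
α = Km,app/Km = 0.247/0.0668 = 3.698.
Since α = 1 + [I]/Ki, [I]/Ki = 3.698 − 1 = 2.698 and Ki = 1.43/2.698 = 0.530 mM.

0.530 mM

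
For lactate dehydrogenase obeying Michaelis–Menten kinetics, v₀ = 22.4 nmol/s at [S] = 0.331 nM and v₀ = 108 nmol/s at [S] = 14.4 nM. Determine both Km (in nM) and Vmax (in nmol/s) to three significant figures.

Km = 1.42 nM; Vmax = 119 nmol/s

In reciprocal form, 1/v = (Km/Vmax)·(1/[S]) + 1/Vmax. The two points give (1/[S], 1/v) = (3.021, 0.04464) and (0.06944, 0.009259).
Slope = (0.04464 − 0.009259)/(3.021 − 0.06944) = 0.01199; intercept = 0.04464 − 0.01199×3.021 = 0.008427.
Vmax = 1/intercept = 119 nmol/s; Km = slope × Vmax = 0.01199 × 119 = 1.42 nM.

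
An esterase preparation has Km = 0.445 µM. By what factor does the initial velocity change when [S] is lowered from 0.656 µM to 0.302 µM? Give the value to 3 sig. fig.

The fractional saturations are [S]/(Km+[S]) = 0.656/1.101 = 0.5958 and 0.302/0.7470 = 0.4043.
v₂/v₁ is just their ratio: 0.4043/0.5958 = 0.679.

0.679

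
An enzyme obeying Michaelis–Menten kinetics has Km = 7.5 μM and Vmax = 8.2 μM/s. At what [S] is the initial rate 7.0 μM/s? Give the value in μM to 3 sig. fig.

Rearranging v = Vmax[S]/(Km+[S]) gives [S] = Km·v/(Vmax − v).
[S] = 7.5 × 7.0 / (8.2 − 7.0) = 52.50/1.200 = 43.8 μM.

43.8 μM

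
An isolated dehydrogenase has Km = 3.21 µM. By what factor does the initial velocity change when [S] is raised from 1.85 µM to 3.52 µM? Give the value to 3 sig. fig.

1.43

The fractional saturations are [S]/(Km+[S]) = 1.85/5.060 = 0.3656 and 3.52/6.730 = 0.5230.
v₂/v₁ is just their ratio: 0.5230/0.3656 = 1.43.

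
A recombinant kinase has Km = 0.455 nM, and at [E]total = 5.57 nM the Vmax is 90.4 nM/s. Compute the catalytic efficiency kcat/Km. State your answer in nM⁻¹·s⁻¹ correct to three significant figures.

kcat = Vmax/[E]total = 90.4/5.57 = 16.2 s⁻¹.
kcat/Km = 16.2/0.455 = 35.7 nM⁻¹·s⁻¹.

35.7 nM⁻¹·s⁻¹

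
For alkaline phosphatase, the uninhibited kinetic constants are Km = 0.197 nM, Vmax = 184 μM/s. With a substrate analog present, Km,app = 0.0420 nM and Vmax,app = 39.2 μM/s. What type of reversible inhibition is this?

uncompetitive

Both Km and Vmax decrease by the same factor (~4.69-fold) — characteristic of uncompetitive inhibition.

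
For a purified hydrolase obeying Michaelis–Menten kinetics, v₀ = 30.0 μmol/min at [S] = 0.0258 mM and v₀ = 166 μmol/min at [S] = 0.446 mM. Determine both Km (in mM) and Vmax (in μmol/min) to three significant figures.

Km = 0.172 mM; Vmax = 230 μmol/min

From v = Vmax[S]/(Km+[S]), each point gives Vmax = v(Km+[S])/[S].
Equating: 30.0(Km+0.0258)/0.0258 = 166(Km+0.446)/0.446.
1163·Km + 30.0 = 372.2·Km + 166, so (1163 − 372.2)·Km = 166 − 30.0.
Km = 136.0/790.6 = 0.172 mM; then Vmax = 30.0(0.172+0.0258)/0.0258 = 230 μmol/min.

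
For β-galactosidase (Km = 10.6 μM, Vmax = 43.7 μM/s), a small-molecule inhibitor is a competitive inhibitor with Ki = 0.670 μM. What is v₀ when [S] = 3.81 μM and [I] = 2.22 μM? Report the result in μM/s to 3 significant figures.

With α = 1 + [I]/Ki = 1 + 2.22/0.670 = 4.313, the competitive rate law is v = Vmax[S] / (αKm + [S]).
v = 43.7×3.81 / (4.313×10.6 + 3.81) = 166.5/49.53 = 3.36 μM/s.

3.36 μM/s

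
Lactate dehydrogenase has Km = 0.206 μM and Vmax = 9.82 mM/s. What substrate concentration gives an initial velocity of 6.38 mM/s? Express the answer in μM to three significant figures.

0.382 μM

The required fractional saturation is v/Vmax = 6.38/9.82 = 0.6497.
Then [S]/(Km+[S]) = 0.6497 ⇒ [S] = 0.206 × 0.6497/(1 − 0.6497) = 0.382 μM.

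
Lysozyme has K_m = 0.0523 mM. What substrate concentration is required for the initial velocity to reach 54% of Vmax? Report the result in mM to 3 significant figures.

v/Vmax = [S]/(Km+[S]) = 0.54, so [S] = Km·0.54/(1 − 0.54) = 0.0523 × 1.174.
[S] = 0.0614 mM.

0.0614 mM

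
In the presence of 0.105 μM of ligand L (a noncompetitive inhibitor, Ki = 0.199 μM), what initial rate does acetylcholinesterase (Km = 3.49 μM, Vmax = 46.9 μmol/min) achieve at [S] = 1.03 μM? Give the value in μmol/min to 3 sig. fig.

7.00 μmol/min

With α = 1 + [I]/Ki = 1 + 0.105/0.199 = 1.528, the noncompetitive rate law is v = (Vmax/α)·[S] / (Km + [S]).
v = (46.9/1.528)×1.03 / (3.49 + 1.03) = 31.62/4.520 = 7.00 μmol/min.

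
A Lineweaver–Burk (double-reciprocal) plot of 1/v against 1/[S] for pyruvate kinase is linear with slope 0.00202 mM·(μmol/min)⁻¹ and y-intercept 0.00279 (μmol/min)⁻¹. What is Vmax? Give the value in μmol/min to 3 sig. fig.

The y-intercept of a Lineweaver–Burk plot equals 1/Vmax, so Vmax = 1/0.00279 = 358 μmol/min.

358 μmol/min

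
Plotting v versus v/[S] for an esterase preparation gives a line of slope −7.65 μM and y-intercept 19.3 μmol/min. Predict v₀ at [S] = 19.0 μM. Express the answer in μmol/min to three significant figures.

In the Eadie–Hofstee form v = Vmax − Km·(v/[S]), the slope is −Km and the intercept is Vmax, so Km = 7.65 μM and Vmax = 19.3 μmol/min.
v = 19.3 × 19.0/(7.65 + 19.0) = 13.8 μmol/min.

13.8 μmol/min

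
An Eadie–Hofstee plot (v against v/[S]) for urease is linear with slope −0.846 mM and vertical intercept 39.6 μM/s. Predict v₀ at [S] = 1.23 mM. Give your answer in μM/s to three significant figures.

23.5 μM/s

In the Eadie–Hofstee form v = Vmax − Km·(v/[S]), the slope is −Km and the intercept is Vmax, so Km = 0.846 mM and Vmax = 39.6 μM/s.
v = 39.6 × 1.23/(0.846 + 1.23) = 23.5 μM/s.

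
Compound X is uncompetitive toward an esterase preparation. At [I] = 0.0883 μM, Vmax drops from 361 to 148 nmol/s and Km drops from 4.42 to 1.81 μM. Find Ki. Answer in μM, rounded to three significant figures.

0.0614 μM

Uncompetitive: Vmax,app = Vmax/α (and Km,app = Km/α) with α = 1 + [I]/Ki.
α = Vmax/Vmax,app = 361/148 = 2.439.
Since α = 1 + [I]/Ki, [I]/Ki = 2.439 − 1 = 1.439 and Ki = 0.0883/1.439 = 0.0614 μM.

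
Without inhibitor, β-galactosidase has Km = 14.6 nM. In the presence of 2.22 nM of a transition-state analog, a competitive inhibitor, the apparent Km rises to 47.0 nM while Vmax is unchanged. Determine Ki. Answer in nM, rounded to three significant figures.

Competitive: Km,app = α·Km with α = 1 + [I]/Ki.
α = Km,app/Km = 47.0/14.6 = 3.219.
Since α = 1 + [I]/Ki, [I]/Ki = 3.219 − 1 = 2.219 and Ki = 2.22/2.219 = 1.00 nM.

1.00 nM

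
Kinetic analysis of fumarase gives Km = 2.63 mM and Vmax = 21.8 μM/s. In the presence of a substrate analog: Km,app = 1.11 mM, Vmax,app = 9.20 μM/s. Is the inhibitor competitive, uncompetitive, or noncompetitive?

Both Km and Vmax decrease by the same factor (~2.37-fold) — characteristic of uncompetitive inhibition.

uncompetitive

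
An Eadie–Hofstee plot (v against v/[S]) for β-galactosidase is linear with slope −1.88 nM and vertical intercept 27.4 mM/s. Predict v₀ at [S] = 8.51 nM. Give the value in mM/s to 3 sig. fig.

In the Eadie–Hofstee form v = Vmax − Km·(v/[S]), the slope is −Km and the intercept is Vmax, so Km = 1.88 nM and Vmax = 27.4 mM/s.
v = 27.4 × 8.51/(1.88 + 8.51) = 22.4 mM/s.

22.4 mM/s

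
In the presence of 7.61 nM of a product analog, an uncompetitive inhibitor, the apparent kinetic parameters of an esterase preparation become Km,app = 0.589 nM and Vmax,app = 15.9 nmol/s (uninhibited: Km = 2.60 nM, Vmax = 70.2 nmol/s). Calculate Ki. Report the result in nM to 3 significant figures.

2.23 nM

Uncompetitive: Vmax,app = Vmax/α (and Km,app = Km/α) with α = 1 + [I]/Ki.
α = Vmax/Vmax,app = 70.2/15.9 = 4.415.
Ki = [I]/(α − 1) = 7.61/3.415 = 2.23 nM.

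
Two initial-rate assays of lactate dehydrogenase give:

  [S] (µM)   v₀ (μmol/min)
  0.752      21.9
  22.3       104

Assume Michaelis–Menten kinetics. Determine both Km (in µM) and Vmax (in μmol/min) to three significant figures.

In reciprocal form, 1/v = (Km/Vmax)·(1/[S]) + 1/Vmax. The two points give (1/[S], 1/v) = (1.330, 0.04566) and (0.04484, 0.009615).
Slope = (0.04566 − 0.009615)/(1.330 − 0.04484) = 0.02805; intercept = 0.04566 − 0.02805×1.330 = 0.008357.
Vmax = 1/intercept = 120 μmol/min; Km = slope × Vmax = 0.02805 × 120 = 3.36 µM.

Km = 3.36 µM; Vmax = 120 μmol/min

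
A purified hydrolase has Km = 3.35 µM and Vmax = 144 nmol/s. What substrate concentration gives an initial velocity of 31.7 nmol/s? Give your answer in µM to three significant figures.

0.946 µM

The required fractional saturation is v/Vmax = 31.7/144 = 0.2201.
Then [S]/(Km+[S]) = 0.2201 ⇒ [S] = 3.35 × 0.2201/(1 − 0.2201) = 0.946 µM.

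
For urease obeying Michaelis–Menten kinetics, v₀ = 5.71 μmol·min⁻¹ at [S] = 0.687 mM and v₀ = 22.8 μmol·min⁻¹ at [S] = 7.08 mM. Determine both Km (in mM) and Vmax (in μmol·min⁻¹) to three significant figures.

Km = 3.36 mM; Vmax = 33.6 μmol·min⁻¹

In reciprocal form, 1/v = (Km/Vmax)·(1/[S]) + 1/Vmax. The two points give (1/[S], 1/v) = (1.456, 0.1751) and (0.1412, 0.04386).
Slope = (0.1751 − 0.04386)/(1.456 − 0.1412) = 0.09987; intercept = 0.1751 − 0.09987×1.456 = 0.02975.
Vmax = 1/intercept = 33.6 μmol·min⁻¹; Km = slope × Vmax = 0.09987 × 33.6 = 3.36 mM.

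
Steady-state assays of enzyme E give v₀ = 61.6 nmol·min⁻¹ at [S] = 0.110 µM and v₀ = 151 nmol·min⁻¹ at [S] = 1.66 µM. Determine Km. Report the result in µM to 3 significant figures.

0.191 µM

From v = Vmax[S]/(Km+[S]), each point gives Vmax = v(Km+[S])/[S].
Equating: 61.6(Km+0.110)/0.110 = 151(Km+1.66)/1.66.
560.0·Km + 61.6 = 90.96·Km + 151, so (560.0 − 90.96)·Km = 151 − 61.6.
Km = 89.40/469.0 = 0.191 µM; then Vmax = 61.6(0.191+0.110)/0.110 = 168 nmol·min⁻¹.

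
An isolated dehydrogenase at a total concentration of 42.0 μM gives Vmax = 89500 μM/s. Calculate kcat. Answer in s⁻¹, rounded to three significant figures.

kcat = Vmax/[E]total = 89500 μM/s / 42.0 μM = 2130 s⁻¹.

2130 s⁻¹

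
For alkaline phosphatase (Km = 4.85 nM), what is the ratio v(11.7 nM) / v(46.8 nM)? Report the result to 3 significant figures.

The fractional saturations are [S]/(Km+[S]) = 46.8/51.65 = 0.9061 and 11.7/16.55 = 0.7069.
v₂/v₁ is just their ratio: 0.7069/0.9061 = 0.780.

0.780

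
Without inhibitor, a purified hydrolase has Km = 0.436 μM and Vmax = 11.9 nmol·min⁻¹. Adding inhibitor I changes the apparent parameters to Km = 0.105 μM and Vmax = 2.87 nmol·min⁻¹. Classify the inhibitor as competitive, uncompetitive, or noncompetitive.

uncompetitive

Both Km and Vmax decrease by the same factor (~4.15-fold) — characteristic of uncompetitive inhibition.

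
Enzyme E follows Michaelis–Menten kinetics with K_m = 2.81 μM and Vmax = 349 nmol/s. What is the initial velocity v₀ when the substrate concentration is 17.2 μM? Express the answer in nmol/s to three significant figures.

300 nmol/s

v = Vmax·[S]/(Km + [S]) = 349 × 17.2 / (2.81 + 17.2)
  = 6003 / 20.01 = 300 nmol/s.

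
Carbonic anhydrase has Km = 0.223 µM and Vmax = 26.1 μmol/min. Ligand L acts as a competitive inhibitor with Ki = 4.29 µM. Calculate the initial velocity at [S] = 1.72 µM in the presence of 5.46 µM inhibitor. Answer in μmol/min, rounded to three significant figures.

20.2 μmol/min

α = 1 + [I]/Ki = 1 + 5.46/4.29 = 2.273.
For a competitive inhibitor, Vmax is unchanged and the apparent Km becomes α·Km: Km,app = 0.507 µM, Vmax,app = 26.1 μmol/min.
v = Vmax,app·[S]/(Km,app + [S]) = 26.1 × 1.72/(0.507 + 1.72) = 20.2 μmol/min.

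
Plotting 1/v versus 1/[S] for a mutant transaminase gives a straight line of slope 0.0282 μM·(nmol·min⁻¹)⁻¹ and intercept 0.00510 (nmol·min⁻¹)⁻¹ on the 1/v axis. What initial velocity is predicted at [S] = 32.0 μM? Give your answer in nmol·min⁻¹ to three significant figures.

The y-intercept is 1/Vmax, so Vmax = 1/0.00510 = 196 nmol·min⁻¹.
The slope is Km/Vmax, so Km = 0.0282 × 196 = 5.53 μM.
Then v = 196 × 32.0/(5.53 + 32.0) = 167 nmol·min⁻¹.

167 nmol·min⁻¹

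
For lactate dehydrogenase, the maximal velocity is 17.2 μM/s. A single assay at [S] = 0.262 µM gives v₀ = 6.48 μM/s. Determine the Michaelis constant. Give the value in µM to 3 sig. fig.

v/Vmax = 6.48/17.2 = 0.3767 = [S]/(Km+[S]).
So Km + [S] = [S]/0.3767 = 0.6954 µM, giving Km = 0.6954 − 0.262 = 0.433 µM.

0.433 µM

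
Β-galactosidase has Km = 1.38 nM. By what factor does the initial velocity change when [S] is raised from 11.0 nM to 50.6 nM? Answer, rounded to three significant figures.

1.10

The fractional saturations are [S]/(Km+[S]) = 11.0/12.38 = 0.8885 and 50.6/51.98 = 0.9735.
v₂/v₁ is just their ratio: 0.9735/0.8885 = 1.10.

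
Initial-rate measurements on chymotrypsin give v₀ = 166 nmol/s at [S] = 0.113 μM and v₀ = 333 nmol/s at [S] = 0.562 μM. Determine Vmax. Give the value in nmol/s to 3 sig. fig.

446 nmol/s

From v = Vmax[S]/(Km+[S]), each point gives Vmax = v(Km+[S])/[S].
Equating: 166(Km+0.113)/0.113 = 333(Km+0.562)/0.562.
1469·Km + 166 = 592.5·Km + 333, so (1469 − 592.5)·Km = 333 − 166.
Km = 167.0/876.5 = 0.191 μM; then Vmax = 166(0.191+0.113)/0.113 = 446 nmol/s.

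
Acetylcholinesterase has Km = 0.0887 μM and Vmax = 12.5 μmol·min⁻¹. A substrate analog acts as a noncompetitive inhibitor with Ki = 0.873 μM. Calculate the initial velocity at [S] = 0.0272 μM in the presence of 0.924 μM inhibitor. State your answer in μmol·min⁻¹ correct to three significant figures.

1.43 μmol·min⁻¹

With α = 1 + [I]/Ki = 1 + 0.924/0.873 = 2.058, the noncompetitive rate law is v = (Vmax/α)·[S] / (Km + [S]).
v = (12.5/2.058)×0.0272 / (0.0887 + 0.0272) = 0.1652/0.1159 = 1.43 μmol·min⁻¹.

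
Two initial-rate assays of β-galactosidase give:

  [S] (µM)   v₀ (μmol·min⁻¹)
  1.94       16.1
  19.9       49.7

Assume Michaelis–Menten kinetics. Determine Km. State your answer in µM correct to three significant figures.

5.79 µM

In reciprocal form, 1/v = (Km/Vmax)·(1/[S]) + 1/Vmax. The two points give (1/[S], 1/v) = (0.5155, 0.06211) and (0.05025, 0.02012).
Slope = (0.06211 − 0.02012)/(0.5155 − 0.05025) = 0.09026; intercept = 0.06211 − 0.09026×0.5155 = 0.01558.
Vmax = 1/intercept = 64.2 μmol·min⁻¹; Km = slope × Vmax = 0.09026 × 64.2 = 5.79 µM.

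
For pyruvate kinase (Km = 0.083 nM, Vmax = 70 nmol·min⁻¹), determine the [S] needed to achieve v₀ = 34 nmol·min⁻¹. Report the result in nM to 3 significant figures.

0.0784 nM

The required fractional saturation is v/Vmax = 34/70 = 0.4857.
Then [S]/(Km+[S]) = 0.4857 ⇒ [S] = 0.083 × 0.4857/(1 − 0.4857) = 0.0784 nM.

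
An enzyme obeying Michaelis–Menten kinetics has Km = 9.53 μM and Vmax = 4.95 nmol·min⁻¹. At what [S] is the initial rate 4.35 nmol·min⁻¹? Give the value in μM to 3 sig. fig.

69.1 μM

The required fractional saturation is v/Vmax = 4.35/4.95 = 0.8788.
Then [S]/(Km+[S]) = 0.8788 ⇒ [S] = 9.53 × 0.8788/(1 − 0.8788) = 69.1 μM.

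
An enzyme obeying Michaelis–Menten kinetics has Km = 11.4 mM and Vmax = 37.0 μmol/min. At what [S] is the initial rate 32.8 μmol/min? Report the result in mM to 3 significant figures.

89.0 mM

Rearranging v = Vmax[S]/(Km+[S]) gives [S] = Km·v/(Vmax − v).
[S] = 11.4 × 32.8 / (37.0 − 32.8) = 373.9/4.200 = 89.0 mM.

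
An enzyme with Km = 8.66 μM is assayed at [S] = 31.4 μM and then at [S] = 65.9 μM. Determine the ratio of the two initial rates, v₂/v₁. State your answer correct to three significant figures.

1.13

The fractional saturations are [S]/(Km+[S]) = 31.4/40.06 = 0.7838 and 65.9/74.56 = 0.8839.
v₂/v₁ is just their ratio: 0.8839/0.7838 = 1.13.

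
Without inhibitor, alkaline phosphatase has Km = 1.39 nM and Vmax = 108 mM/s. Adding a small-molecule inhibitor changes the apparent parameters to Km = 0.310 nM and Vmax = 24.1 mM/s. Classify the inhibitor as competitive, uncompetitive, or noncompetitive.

uncompetitive

Both Km and Vmax decrease by the same factor (~4.49-fold) — characteristic of uncompetitive inhibition.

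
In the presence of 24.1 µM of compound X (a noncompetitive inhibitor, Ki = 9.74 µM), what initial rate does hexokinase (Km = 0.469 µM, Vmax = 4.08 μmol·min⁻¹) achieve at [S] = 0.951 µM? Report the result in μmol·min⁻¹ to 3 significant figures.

With α = 1 + [I]/Ki = 1 + 24.1/9.74 = 3.474, the noncompetitive rate law is v = (Vmax/α)·[S] / (Km + [S]).
v = (4.08/3.474)×0.951 / (0.469 + 0.951) = 1.117/1.420 = 0.786 μmol·min⁻¹.

0.786 μmol·min⁻¹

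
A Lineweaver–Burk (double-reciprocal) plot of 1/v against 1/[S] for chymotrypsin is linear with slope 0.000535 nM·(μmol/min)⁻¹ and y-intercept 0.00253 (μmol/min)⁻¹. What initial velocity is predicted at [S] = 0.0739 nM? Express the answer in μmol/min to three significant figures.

102 μmol/min

The y-intercept is 1/Vmax, so Vmax = 1/0.00253 = 395 μmol/min.
The slope is Km/Vmax, so Km = 0.000535 × 395 = 0.211 nM.
Then v = 395 × 0.0739/(0.211 + 0.0739) = 102 μmol/min.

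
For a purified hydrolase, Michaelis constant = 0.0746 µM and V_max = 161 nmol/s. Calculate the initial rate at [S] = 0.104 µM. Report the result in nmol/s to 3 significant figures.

[S]/(Km+[S]) = 0.104/0.1786 = 0.5823, the fractional saturation.
v = 0.5823 × Vmax = 0.5823 × 161 = 93.8 nmol/s.

93.8 nmol/s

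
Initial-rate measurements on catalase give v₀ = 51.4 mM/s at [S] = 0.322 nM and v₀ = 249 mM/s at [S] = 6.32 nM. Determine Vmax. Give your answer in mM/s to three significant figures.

314 mM/s

In reciprocal form, 1/v = (Km/Vmax)·(1/[S]) + 1/Vmax. The two points give (1/[S], 1/v) = (3.106, 0.01946) and (0.1582, 0.004016).
Slope = (0.01946 − 0.004016)/(3.106 − 0.1582) = 0.005238; intercept = 0.01946 − 0.005238×3.106 = 0.003187.
Vmax = 1/intercept = 314 mM/s; Km = slope × Vmax = 0.005238 × 314 = 1.64 nM.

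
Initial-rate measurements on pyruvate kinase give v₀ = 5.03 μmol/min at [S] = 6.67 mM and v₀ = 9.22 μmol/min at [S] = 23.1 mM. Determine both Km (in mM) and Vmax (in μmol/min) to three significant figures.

In reciprocal form, 1/v = (Km/Vmax)·(1/[S]) + 1/Vmax. The two points give (1/[S], 1/v) = (0.1499, 0.1988) and (0.04329, 0.1085).
Slope = (0.1988 − 0.1085)/(0.1499 − 0.04329) = 0.8473; intercept = 0.1988 − 0.8473×0.1499 = 0.07178.
Vmax = 1/intercept = 13.9 μmol/min; Km = slope × Vmax = 0.8473 × 13.9 = 11.8 mM.

Km = 11.8 mM; Vmax = 13.9 μmol/min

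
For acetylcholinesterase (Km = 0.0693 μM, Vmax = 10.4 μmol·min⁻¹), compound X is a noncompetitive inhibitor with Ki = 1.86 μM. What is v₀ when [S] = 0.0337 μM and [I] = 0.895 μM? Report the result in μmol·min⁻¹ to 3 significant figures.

2.30 μmol·min⁻¹

α = 1 + [I]/Ki = 1 + 0.895/1.86 = 1.481.
For a noncompetitive inhibitor, Vmax is reduced to Vmax/α while Km is unchanged: Km,app = 0.0693 μM, Vmax,app = 7.02 μmol·min⁻¹.
v = Vmax,app·[S]/(Km,app + [S]) = 7.02 × 0.0337/(0.0693 + 0.0337) = 2.30 μmol·min⁻¹.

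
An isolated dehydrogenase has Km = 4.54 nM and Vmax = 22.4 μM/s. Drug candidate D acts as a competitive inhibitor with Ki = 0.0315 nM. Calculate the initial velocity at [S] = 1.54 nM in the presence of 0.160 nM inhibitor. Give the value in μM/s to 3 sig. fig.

With α = 1 + [I]/Ki = 1 + 0.160/0.0315 = 6.079, the competitive rate law is v = Vmax[S] / (αKm + [S]).
v = 22.4×1.54 / (6.079×4.54 + 1.54) = 34.50/29.14 = 1.18 μM/s.

1.18 μM/s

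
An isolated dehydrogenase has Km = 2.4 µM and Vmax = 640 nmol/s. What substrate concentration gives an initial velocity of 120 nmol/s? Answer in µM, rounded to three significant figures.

The required fractional saturation is v/Vmax = 120/640 = 0.1875.
Then [S]/(Km+[S]) = 0.1875 ⇒ [S] = 2.4 × 0.1875/(1 − 0.1875) = 0.554 µM.

0.554 µM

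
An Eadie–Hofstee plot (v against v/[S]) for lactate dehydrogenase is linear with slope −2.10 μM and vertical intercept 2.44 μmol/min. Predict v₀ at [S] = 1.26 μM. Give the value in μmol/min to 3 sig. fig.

In the Eadie–Hofstee form v = Vmax − Km·(v/[S]), the slope is −Km and the intercept is Vmax, so Km = 2.10 μM and Vmax = 2.44 μmol/min.
v = 2.44 × 1.26/(2.10 + 1.26) = 0.915 μmol/min.

0.915 μmol/min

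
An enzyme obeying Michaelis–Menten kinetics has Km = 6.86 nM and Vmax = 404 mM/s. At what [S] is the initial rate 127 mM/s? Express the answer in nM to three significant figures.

3.15 nM

The required fractional saturation is v/Vmax = 127/404 = 0.3144.
Then [S]/(Km+[S]) = 0.3144 ⇒ [S] = 6.86 × 0.3144/(1 − 0.3144) = 3.15 nM.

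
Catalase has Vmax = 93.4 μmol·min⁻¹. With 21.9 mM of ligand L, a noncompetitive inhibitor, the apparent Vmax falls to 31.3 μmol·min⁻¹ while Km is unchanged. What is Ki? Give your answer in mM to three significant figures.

Noncompetitive: Vmax,app = Vmax/α with α = 1 + [I]/Ki.
α = Vmax/Vmax,app = 93.4/31.3 = 2.984.
Since α = 1 + [I]/Ki, [I]/Ki = 2.984 − 1 = 1.984 and Ki = 21.9/1.984 = 11.0 mM.

11.0 mM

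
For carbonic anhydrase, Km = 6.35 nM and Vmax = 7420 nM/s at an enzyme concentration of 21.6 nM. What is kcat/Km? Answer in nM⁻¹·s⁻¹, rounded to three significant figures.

kcat = Vmax/[E]total = 7420/21.6 = 344 s⁻¹.
kcat/Km = 344/6.35 = 54.1 nM⁻¹·s⁻¹.

54.1 nM⁻¹·s⁻¹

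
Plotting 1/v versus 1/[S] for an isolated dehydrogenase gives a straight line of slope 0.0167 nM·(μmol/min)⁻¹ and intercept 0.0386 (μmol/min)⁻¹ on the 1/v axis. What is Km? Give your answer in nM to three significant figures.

y-intercept = 1/Vmax ⇒ Vmax = 25.9 μmol/min; slope = Km/Vmax ⇒ Km = slope × Vmax.
Km = 0.0167 × 25.9 = 0.433 nM.

0.433 nM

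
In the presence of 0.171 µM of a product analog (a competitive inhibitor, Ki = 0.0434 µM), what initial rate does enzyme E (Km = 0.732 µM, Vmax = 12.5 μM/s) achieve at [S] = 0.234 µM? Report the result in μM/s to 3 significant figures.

0.760 μM/s

α = 1 + [I]/Ki = 1 + 0.171/0.0434 = 4.940.
For a competitive inhibitor, Vmax is unchanged and the apparent Km becomes α·Km: Km,app = 3.62 µM, Vmax,app = 12.5 μM/s.
v = Vmax,app·[S]/(Km,app + [S]) = 12.5 × 0.234/(3.62 + 0.234) = 0.760 μM/s.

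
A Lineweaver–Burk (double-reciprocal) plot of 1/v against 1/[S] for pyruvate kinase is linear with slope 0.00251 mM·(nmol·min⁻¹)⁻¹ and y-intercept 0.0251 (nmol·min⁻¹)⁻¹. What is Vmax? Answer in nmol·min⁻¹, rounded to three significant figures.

39.8 nmol·min⁻¹

The y-intercept of a Lineweaver–Burk plot equals 1/Vmax, so Vmax = 1/0.0251 = 39.8 nmol·min⁻¹.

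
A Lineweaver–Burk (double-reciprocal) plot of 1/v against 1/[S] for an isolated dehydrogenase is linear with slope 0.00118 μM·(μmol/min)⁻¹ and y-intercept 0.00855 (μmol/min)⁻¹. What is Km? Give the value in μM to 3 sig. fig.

0.138 μM

y-intercept = 1/Vmax ⇒ Vmax = 117 μmol/min; slope = Km/Vmax ⇒ Km = slope × Vmax.
Km = 0.00118 × 117 = 0.138 μM.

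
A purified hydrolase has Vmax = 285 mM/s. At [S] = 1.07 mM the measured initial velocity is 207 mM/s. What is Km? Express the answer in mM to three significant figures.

0.403 mM

From v = Vmax[S]/(Km+[S]), Km = [S](Vmax − v)/v.
Km = 1.07 × (285 − 207) / 207 = 83.46/207 = 0.403 mM.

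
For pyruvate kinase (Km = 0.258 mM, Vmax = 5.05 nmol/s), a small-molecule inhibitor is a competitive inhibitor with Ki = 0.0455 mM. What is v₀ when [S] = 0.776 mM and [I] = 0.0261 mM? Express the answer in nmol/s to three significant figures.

3.32 nmol/s

α = 1 + [I]/Ki = 1 + 0.0261/0.0455 = 1.574.
For a competitive inhibitor, Vmax is unchanged and the apparent Km becomes α·Km: Km,app = 0.406 mM, Vmax,app = 5.05 nmol/s.
v = Vmax,app·[S]/(Km,app + [S]) = 5.05 × 0.776/(0.406 + 0.776) = 3.32 nmol/s.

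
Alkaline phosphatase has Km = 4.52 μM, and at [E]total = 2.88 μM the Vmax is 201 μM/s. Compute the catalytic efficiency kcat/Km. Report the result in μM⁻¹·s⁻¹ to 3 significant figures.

kcat = Vmax/[E]total = 201/2.88 = 69.8 s⁻¹.
kcat/Km = 69.8/4.52 = 15.4 μM⁻¹·s⁻¹.

15.4 μM⁻¹·s⁻¹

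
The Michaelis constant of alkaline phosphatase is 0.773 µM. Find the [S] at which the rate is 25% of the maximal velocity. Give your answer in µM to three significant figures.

0.258 µM

v/Vmax = [S]/(Km+[S]) = 0.25, so [S] = Km·0.25/(1 − 0.25) = 0.773 × 0.3333.
[S] = 0.258 µM.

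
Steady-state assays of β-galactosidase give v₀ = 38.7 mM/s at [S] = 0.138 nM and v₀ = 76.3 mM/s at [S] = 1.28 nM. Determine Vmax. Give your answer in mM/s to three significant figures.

In reciprocal form, 1/v = (Km/Vmax)·(1/[S]) + 1/Vmax. The two points give (1/[S], 1/v) = (7.246, 0.02584) and (0.7812, 0.01311).
Slope = (0.02584 − 0.01311)/(7.246 − 0.7812) = 0.001970; intercept = 0.02584 − 0.001970×7.246 = 0.01157.
Vmax = 1/intercept = 86.4 mM/s; Km = slope × Vmax = 0.001970 × 86.4 = 0.170 nM.

86.4 mM/s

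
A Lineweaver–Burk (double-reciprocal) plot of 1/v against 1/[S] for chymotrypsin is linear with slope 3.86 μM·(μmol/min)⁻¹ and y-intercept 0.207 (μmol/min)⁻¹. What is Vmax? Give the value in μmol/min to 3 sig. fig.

The y-intercept of a Lineweaver–Burk plot equals 1/Vmax, so Vmax = 1/0.207 = 4.83 μmol/min.

4.83 μmol/min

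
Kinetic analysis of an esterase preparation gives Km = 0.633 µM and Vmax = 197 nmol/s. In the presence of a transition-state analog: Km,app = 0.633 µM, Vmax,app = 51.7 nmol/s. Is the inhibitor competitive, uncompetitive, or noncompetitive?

Vmax decreases (197 → 51.7 nmol/s) while Km is unchanged — pure noncompetitive inhibition.

noncompetitive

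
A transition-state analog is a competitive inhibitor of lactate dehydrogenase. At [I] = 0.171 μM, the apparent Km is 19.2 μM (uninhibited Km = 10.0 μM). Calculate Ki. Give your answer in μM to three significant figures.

0.186 μM

Competitive: Km,app = α·Km with α = 1 + [I]/Ki.
α = Km,app/Km = 19.2/10.0 = 1.920.
Ki = [I]/(α − 1) = 0.171/0.9200 = 0.186 μM.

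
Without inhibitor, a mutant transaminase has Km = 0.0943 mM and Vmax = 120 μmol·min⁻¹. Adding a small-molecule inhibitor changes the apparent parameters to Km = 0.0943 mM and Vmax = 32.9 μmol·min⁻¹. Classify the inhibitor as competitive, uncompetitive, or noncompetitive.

noncompetitive

Vmax decreases (120 → 32.9 μmol·min⁻¹) while Km is unchanged — pure noncompetitive inhibition.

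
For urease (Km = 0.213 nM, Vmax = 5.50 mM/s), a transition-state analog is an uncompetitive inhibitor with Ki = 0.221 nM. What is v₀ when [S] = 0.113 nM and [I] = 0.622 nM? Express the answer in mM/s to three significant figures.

0.965 mM/s

α = 1 + [I]/Ki = 1 + 0.622/0.221 = 3.814.
For an uncompetitive inhibitor, both parameters are divided by α, giving Vmax/α and Km/α: Km,app = 0.0558 nM, Vmax,app = 1.44 mM/s.
v = Vmax,app·[S]/(Km,app + [S]) = 1.44 × 0.113/(0.0558 + 0.113) = 0.965 mM/s.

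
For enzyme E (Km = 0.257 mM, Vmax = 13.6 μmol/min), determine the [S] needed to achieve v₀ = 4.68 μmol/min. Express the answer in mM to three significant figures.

Rearranging v = Vmax[S]/(Km+[S]) gives [S] = Km·v/(Vmax − v).
[S] = 0.257 × 4.68 / (13.6 − 4.68) = 1.203/8.920 = 0.135 mM.

0.135 mM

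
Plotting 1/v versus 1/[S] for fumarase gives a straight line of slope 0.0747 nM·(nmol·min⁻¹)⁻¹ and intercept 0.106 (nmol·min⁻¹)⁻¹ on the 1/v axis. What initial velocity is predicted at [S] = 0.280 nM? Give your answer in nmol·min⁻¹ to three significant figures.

The y-intercept is 1/Vmax, so Vmax = 1/0.106 = 9.43 nmol·min⁻¹.
The slope is Km/Vmax, so Km = 0.0747 × 9.43 = 0.705 nM.
Then v = 9.43 × 0.280/(0.705 + 0.280) = 2.68 nmol·min⁻¹.

2.68 nmol·min⁻¹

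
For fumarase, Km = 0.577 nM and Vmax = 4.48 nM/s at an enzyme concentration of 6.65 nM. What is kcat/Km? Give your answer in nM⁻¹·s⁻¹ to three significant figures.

kcat = Vmax/[E]total = 4.48/6.65 = 0.674 s⁻¹.
kcat/Km = 0.674/0.577 = 1.17 nM⁻¹·s⁻¹.

1.17 nM⁻¹·s⁻¹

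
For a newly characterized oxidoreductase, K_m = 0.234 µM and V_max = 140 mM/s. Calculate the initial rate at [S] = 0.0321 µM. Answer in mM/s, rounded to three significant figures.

16.9 mM/s

v = Vmax·[S]/(Km + [S]) = 140 × 0.0321 / (0.234 + 0.0321)
  = 4.494 / 0.2661 = 16.9 mM/s.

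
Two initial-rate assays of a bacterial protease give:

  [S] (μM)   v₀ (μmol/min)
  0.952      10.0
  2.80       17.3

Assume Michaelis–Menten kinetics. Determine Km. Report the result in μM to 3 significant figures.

From v = Vmax[S]/(Km+[S]), each point gives Vmax = v(Km+[S])/[S].
Equating: 10.0(Km+0.952)/0.952 = 17.3(Km+2.80)/2.80.
10.50·Km + 10.0 = 6.179·Km + 17.3, so (10.50 − 6.179)·Km = 17.3 − 10.0.
Km = 7.300/4.326 = 1.69 μM; then Vmax = 10.0(1.69+0.952)/0.952 = 27.7 μmol/min.

1.69 μM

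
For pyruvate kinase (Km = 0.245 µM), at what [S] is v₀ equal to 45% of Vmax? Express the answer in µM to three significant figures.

v/Vmax = [S]/(Km+[S]) = 0.45, so [S] = Km·0.45/(1 − 0.45) = 0.245 × 0.8182.
[S] = 0.200 µM.

0.200 µM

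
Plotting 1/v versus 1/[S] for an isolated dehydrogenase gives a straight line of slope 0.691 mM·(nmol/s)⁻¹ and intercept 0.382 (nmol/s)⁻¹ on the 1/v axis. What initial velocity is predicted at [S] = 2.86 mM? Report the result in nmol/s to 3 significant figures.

1.60 nmol/s

The y-intercept is 1/Vmax, so Vmax = 1/0.382 = 2.62 nmol/s.
The slope is Km/Vmax, so Km = 0.691 × 2.62 = 1.81 mM.
Then v = 2.62 × 2.86/(1.81 + 2.86) = 1.60 nmol/s.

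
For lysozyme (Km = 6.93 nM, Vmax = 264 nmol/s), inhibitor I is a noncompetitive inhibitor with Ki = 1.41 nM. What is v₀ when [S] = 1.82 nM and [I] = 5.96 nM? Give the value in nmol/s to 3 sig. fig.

10.5 nmol/s

With α = 1 + [I]/Ki = 1 + 5.96/1.41 = 5.227, the noncompetitive rate law is v = (Vmax/α)·[S] / (Km + [S]).
v = (264/5.227)×1.82 / (6.93 + 1.82) = 91.92/8.750 = 10.5 nmol/s.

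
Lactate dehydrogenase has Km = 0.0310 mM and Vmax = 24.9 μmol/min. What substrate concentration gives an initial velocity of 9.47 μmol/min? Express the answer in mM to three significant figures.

Rearranging v = Vmax[S]/(Km+[S]) gives [S] = Km·v/(Vmax − v).
[S] = 0.0310 × 9.47 / (24.9 − 9.47) = 0.2936/15.43 = 0.0190 mM.

0.0190 mM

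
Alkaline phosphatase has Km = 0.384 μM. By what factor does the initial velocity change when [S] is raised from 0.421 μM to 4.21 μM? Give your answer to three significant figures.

1.75

Since Vmax cancels, v₂/v₁ = [S]₂(Km+[S]₁) / [S]₁(Km+[S]₂).
= 4.21×(0.384+0.421) / (0.421×(0.384+4.21)) = 3.389/1.934 = 1.75.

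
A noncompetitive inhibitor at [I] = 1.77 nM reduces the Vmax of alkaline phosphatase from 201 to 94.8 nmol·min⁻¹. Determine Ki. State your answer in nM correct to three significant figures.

1.58 nM

Noncompetitive: Vmax,app = Vmax/α with α = 1 + [I]/Ki.
α = Vmax/Vmax,app = 201/94.8 = 2.120.
Since α = 1 + [I]/Ki, [I]/Ki = 2.120 − 1 = 1.120 and Ki = 1.77/1.120 = 1.58 nM.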